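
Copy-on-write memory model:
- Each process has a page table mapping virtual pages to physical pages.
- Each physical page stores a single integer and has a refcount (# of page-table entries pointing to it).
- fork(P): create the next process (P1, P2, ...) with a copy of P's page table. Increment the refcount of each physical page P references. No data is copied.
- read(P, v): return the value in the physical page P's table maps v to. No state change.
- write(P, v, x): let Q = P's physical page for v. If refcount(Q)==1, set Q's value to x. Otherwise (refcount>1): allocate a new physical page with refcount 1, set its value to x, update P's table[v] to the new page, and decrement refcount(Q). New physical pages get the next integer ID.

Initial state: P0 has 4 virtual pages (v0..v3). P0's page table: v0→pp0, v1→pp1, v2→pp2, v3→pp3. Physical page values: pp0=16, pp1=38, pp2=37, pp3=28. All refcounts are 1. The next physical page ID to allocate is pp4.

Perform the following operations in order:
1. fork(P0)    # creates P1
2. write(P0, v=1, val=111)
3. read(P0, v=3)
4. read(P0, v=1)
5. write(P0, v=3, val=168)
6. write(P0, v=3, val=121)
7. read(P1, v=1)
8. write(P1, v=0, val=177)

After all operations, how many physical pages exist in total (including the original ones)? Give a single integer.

Answer: 7

Derivation:
Op 1: fork(P0) -> P1. 4 ppages; refcounts: pp0:2 pp1:2 pp2:2 pp3:2
Op 2: write(P0, v1, 111). refcount(pp1)=2>1 -> COPY to pp4. 5 ppages; refcounts: pp0:2 pp1:1 pp2:2 pp3:2 pp4:1
Op 3: read(P0, v3) -> 28. No state change.
Op 4: read(P0, v1) -> 111. No state change.
Op 5: write(P0, v3, 168). refcount(pp3)=2>1 -> COPY to pp5. 6 ppages; refcounts: pp0:2 pp1:1 pp2:2 pp3:1 pp4:1 pp5:1
Op 6: write(P0, v3, 121). refcount(pp5)=1 -> write in place. 6 ppages; refcounts: pp0:2 pp1:1 pp2:2 pp3:1 pp4:1 pp5:1
Op 7: read(P1, v1) -> 38. No state change.
Op 8: write(P1, v0, 177). refcount(pp0)=2>1 -> COPY to pp6. 7 ppages; refcounts: pp0:1 pp1:1 pp2:2 pp3:1 pp4:1 pp5:1 pp6:1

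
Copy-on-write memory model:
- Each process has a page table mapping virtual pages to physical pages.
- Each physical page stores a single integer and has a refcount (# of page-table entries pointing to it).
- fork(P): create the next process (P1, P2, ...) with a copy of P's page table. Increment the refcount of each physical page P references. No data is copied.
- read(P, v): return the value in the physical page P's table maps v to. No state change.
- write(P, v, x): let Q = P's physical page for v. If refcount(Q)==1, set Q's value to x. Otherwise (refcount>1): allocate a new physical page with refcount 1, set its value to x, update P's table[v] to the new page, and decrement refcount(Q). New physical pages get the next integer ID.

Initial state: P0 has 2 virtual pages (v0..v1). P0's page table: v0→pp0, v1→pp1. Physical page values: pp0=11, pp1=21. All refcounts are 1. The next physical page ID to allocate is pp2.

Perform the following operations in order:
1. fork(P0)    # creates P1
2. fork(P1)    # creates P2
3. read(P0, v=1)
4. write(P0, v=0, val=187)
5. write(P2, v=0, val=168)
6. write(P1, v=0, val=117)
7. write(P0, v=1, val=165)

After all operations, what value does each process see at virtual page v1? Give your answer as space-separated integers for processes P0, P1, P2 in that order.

Op 1: fork(P0) -> P1. 2 ppages; refcounts: pp0:2 pp1:2
Op 2: fork(P1) -> P2. 2 ppages; refcounts: pp0:3 pp1:3
Op 3: read(P0, v1) -> 21. No state change.
Op 4: write(P0, v0, 187). refcount(pp0)=3>1 -> COPY to pp2. 3 ppages; refcounts: pp0:2 pp1:3 pp2:1
Op 5: write(P2, v0, 168). refcount(pp0)=2>1 -> COPY to pp3. 4 ppages; refcounts: pp0:1 pp1:3 pp2:1 pp3:1
Op 6: write(P1, v0, 117). refcount(pp0)=1 -> write in place. 4 ppages; refcounts: pp0:1 pp1:3 pp2:1 pp3:1
Op 7: write(P0, v1, 165). refcount(pp1)=3>1 -> COPY to pp4. 5 ppages; refcounts: pp0:1 pp1:2 pp2:1 pp3:1 pp4:1
P0: v1 -> pp4 = 165
P1: v1 -> pp1 = 21
P2: v1 -> pp1 = 21

Answer: 165 21 21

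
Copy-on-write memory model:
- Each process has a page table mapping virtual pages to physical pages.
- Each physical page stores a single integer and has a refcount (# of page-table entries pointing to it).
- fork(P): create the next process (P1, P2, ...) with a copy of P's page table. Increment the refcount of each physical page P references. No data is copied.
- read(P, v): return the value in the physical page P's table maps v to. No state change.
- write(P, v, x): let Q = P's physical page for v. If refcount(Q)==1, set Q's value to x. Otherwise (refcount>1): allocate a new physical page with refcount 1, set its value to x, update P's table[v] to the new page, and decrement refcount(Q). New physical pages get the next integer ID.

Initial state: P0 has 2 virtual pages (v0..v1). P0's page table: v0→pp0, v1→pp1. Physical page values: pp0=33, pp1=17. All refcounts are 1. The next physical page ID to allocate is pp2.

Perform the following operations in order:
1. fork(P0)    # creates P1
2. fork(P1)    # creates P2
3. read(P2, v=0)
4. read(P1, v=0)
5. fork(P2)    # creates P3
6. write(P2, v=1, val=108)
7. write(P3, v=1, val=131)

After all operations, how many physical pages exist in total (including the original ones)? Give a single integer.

Answer: 4

Derivation:
Op 1: fork(P0) -> P1. 2 ppages; refcounts: pp0:2 pp1:2
Op 2: fork(P1) -> P2. 2 ppages; refcounts: pp0:3 pp1:3
Op 3: read(P2, v0) -> 33. No state change.
Op 4: read(P1, v0) -> 33. No state change.
Op 5: fork(P2) -> P3. 2 ppages; refcounts: pp0:4 pp1:4
Op 6: write(P2, v1, 108). refcount(pp1)=4>1 -> COPY to pp2. 3 ppages; refcounts: pp0:4 pp1:3 pp2:1
Op 7: write(P3, v1, 131). refcount(pp1)=3>1 -> COPY to pp3. 4 ppages; refcounts: pp0:4 pp1:2 pp2:1 pp3:1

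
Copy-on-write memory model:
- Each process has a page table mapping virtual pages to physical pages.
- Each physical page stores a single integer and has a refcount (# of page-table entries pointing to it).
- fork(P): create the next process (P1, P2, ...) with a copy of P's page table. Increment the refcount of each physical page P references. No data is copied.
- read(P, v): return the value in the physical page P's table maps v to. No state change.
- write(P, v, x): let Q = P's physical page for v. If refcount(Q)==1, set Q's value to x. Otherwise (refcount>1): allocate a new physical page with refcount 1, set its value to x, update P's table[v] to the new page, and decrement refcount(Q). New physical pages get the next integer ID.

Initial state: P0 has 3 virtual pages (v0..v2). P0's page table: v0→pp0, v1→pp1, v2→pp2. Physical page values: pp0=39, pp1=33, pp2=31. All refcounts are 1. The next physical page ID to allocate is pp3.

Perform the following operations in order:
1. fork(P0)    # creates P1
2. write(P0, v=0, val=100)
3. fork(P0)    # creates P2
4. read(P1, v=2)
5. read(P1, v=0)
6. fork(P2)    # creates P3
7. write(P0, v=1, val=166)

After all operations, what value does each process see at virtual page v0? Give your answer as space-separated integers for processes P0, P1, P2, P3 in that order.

Op 1: fork(P0) -> P1. 3 ppages; refcounts: pp0:2 pp1:2 pp2:2
Op 2: write(P0, v0, 100). refcount(pp0)=2>1 -> COPY to pp3. 4 ppages; refcounts: pp0:1 pp1:2 pp2:2 pp3:1
Op 3: fork(P0) -> P2. 4 ppages; refcounts: pp0:1 pp1:3 pp2:3 pp3:2
Op 4: read(P1, v2) -> 31. No state change.
Op 5: read(P1, v0) -> 39. No state change.
Op 6: fork(P2) -> P3. 4 ppages; refcounts: pp0:1 pp1:4 pp2:4 pp3:3
Op 7: write(P0, v1, 166). refcount(pp1)=4>1 -> COPY to pp4. 5 ppages; refcounts: pp0:1 pp1:3 pp2:4 pp3:3 pp4:1
P0: v0 -> pp3 = 100
P1: v0 -> pp0 = 39
P2: v0 -> pp3 = 100
P3: v0 -> pp3 = 100

Answer: 100 39 100 100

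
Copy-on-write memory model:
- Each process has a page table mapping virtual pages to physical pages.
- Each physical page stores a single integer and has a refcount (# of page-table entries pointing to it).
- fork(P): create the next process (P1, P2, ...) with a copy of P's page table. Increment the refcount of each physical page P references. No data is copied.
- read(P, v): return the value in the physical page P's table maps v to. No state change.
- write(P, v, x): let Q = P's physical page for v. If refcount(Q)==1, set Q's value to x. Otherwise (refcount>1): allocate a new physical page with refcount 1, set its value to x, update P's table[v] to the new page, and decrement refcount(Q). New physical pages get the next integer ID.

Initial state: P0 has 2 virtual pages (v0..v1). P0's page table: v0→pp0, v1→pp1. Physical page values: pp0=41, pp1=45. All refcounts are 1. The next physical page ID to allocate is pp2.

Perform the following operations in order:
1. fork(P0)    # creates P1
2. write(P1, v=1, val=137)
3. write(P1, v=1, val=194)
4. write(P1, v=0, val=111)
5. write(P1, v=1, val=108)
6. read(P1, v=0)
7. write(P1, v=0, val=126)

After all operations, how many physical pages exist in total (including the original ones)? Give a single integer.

Answer: 4

Derivation:
Op 1: fork(P0) -> P1. 2 ppages; refcounts: pp0:2 pp1:2
Op 2: write(P1, v1, 137). refcount(pp1)=2>1 -> COPY to pp2. 3 ppages; refcounts: pp0:2 pp1:1 pp2:1
Op 3: write(P1, v1, 194). refcount(pp2)=1 -> write in place. 3 ppages; refcounts: pp0:2 pp1:1 pp2:1
Op 4: write(P1, v0, 111). refcount(pp0)=2>1 -> COPY to pp3. 4 ppages; refcounts: pp0:1 pp1:1 pp2:1 pp3:1
Op 5: write(P1, v1, 108). refcount(pp2)=1 -> write in place. 4 ppages; refcounts: pp0:1 pp1:1 pp2:1 pp3:1
Op 6: read(P1, v0) -> 111. No state change.
Op 7: write(P1, v0, 126). refcount(pp3)=1 -> write in place. 4 ppages; refcounts: pp0:1 pp1:1 pp2:1 pp3:1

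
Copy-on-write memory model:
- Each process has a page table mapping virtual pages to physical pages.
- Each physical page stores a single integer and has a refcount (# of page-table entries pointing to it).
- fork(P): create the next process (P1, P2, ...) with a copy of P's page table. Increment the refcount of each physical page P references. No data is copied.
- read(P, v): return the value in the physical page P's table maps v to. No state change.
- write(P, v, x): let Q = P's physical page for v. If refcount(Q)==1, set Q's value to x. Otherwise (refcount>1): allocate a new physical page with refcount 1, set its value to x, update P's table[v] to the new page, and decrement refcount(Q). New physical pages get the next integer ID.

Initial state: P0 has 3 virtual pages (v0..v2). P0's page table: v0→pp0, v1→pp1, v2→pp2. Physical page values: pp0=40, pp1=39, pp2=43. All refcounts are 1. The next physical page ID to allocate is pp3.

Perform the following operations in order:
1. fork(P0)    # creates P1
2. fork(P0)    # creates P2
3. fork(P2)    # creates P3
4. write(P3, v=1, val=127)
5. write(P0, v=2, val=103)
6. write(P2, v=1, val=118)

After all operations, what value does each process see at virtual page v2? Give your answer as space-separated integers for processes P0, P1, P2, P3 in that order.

Answer: 103 43 43 43

Derivation:
Op 1: fork(P0) -> P1. 3 ppages; refcounts: pp0:2 pp1:2 pp2:2
Op 2: fork(P0) -> P2. 3 ppages; refcounts: pp0:3 pp1:3 pp2:3
Op 3: fork(P2) -> P3. 3 ppages; refcounts: pp0:4 pp1:4 pp2:4
Op 4: write(P3, v1, 127). refcount(pp1)=4>1 -> COPY to pp3. 4 ppages; refcounts: pp0:4 pp1:3 pp2:4 pp3:1
Op 5: write(P0, v2, 103). refcount(pp2)=4>1 -> COPY to pp4. 5 ppages; refcounts: pp0:4 pp1:3 pp2:3 pp3:1 pp4:1
Op 6: write(P2, v1, 118). refcount(pp1)=3>1 -> COPY to pp5. 6 ppages; refcounts: pp0:4 pp1:2 pp2:3 pp3:1 pp4:1 pp5:1
P0: v2 -> pp4 = 103
P1: v2 -> pp2 = 43
P2: v2 -> pp2 = 43
P3: v2 -> pp2 = 43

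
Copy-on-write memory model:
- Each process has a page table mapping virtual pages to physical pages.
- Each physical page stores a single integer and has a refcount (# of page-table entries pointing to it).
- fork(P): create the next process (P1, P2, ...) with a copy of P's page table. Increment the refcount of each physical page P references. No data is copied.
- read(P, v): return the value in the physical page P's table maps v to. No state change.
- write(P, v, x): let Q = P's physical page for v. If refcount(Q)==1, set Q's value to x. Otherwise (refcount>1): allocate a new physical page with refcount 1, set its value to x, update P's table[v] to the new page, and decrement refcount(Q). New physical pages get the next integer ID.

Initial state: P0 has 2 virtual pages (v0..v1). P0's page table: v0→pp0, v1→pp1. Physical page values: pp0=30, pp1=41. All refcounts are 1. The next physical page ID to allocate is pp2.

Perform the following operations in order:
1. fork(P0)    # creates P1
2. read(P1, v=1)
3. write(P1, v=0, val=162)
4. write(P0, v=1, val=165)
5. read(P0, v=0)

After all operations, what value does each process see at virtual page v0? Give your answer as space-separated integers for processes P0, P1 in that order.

Answer: 30 162

Derivation:
Op 1: fork(P0) -> P1. 2 ppages; refcounts: pp0:2 pp1:2
Op 2: read(P1, v1) -> 41. No state change.
Op 3: write(P1, v0, 162). refcount(pp0)=2>1 -> COPY to pp2. 3 ppages; refcounts: pp0:1 pp1:2 pp2:1
Op 4: write(P0, v1, 165). refcount(pp1)=2>1 -> COPY to pp3. 4 ppages; refcounts: pp0:1 pp1:1 pp2:1 pp3:1
Op 5: read(P0, v0) -> 30. No state change.
P0: v0 -> pp0 = 30
P1: v0 -> pp2 = 162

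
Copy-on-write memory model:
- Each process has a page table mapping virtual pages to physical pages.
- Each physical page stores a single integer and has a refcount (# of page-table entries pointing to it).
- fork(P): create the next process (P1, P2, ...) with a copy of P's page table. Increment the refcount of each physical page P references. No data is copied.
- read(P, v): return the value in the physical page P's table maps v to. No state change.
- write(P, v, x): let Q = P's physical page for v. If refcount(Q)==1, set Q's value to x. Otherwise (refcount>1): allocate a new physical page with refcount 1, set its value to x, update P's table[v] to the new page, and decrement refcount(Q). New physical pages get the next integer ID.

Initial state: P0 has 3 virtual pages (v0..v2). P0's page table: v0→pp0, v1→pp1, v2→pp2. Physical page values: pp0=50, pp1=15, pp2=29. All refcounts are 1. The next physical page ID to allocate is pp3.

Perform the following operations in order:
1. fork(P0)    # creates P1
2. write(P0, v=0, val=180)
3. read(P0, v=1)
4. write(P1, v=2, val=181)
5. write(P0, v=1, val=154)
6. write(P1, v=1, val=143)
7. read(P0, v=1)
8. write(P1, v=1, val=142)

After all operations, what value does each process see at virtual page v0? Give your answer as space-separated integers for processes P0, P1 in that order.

Answer: 180 50

Derivation:
Op 1: fork(P0) -> P1. 3 ppages; refcounts: pp0:2 pp1:2 pp2:2
Op 2: write(P0, v0, 180). refcount(pp0)=2>1 -> COPY to pp3. 4 ppages; refcounts: pp0:1 pp1:2 pp2:2 pp3:1
Op 3: read(P0, v1) -> 15. No state change.
Op 4: write(P1, v2, 181). refcount(pp2)=2>1 -> COPY to pp4. 5 ppages; refcounts: pp0:1 pp1:2 pp2:1 pp3:1 pp4:1
Op 5: write(P0, v1, 154). refcount(pp1)=2>1 -> COPY to pp5. 6 ppages; refcounts: pp0:1 pp1:1 pp2:1 pp3:1 pp4:1 pp5:1
Op 6: write(P1, v1, 143). refcount(pp1)=1 -> write in place. 6 ppages; refcounts: pp0:1 pp1:1 pp2:1 pp3:1 pp4:1 pp5:1
Op 7: read(P0, v1) -> 154. No state change.
Op 8: write(P1, v1, 142). refcount(pp1)=1 -> write in place. 6 ppages; refcounts: pp0:1 pp1:1 pp2:1 pp3:1 pp4:1 pp5:1
P0: v0 -> pp3 = 180
P1: v0 -> pp0 = 50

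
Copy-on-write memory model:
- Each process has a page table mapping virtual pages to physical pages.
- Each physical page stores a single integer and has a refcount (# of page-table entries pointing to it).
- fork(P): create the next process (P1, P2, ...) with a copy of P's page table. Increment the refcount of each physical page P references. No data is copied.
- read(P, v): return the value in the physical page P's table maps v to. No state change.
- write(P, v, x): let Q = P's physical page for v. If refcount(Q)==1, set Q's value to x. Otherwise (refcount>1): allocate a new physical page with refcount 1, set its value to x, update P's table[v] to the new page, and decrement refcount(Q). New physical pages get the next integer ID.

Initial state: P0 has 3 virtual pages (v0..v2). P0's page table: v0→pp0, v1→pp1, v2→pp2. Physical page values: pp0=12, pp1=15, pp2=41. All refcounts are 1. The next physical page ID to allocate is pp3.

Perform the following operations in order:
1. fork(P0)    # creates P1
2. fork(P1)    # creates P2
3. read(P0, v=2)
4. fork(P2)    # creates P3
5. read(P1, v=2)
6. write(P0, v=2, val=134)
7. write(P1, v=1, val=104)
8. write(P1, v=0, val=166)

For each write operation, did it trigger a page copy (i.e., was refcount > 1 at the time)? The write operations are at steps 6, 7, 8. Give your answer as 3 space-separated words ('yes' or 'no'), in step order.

Op 1: fork(P0) -> P1. 3 ppages; refcounts: pp0:2 pp1:2 pp2:2
Op 2: fork(P1) -> P2. 3 ppages; refcounts: pp0:3 pp1:3 pp2:3
Op 3: read(P0, v2) -> 41. No state change.
Op 4: fork(P2) -> P3. 3 ppages; refcounts: pp0:4 pp1:4 pp2:4
Op 5: read(P1, v2) -> 41. No state change.
Op 6: write(P0, v2, 134). refcount(pp2)=4>1 -> COPY to pp3. 4 ppages; refcounts: pp0:4 pp1:4 pp2:3 pp3:1
Op 7: write(P1, v1, 104). refcount(pp1)=4>1 -> COPY to pp4. 5 ppages; refcounts: pp0:4 pp1:3 pp2:3 pp3:1 pp4:1
Op 8: write(P1, v0, 166). refcount(pp0)=4>1 -> COPY to pp5. 6 ppages; refcounts: pp0:3 pp1:3 pp2:3 pp3:1 pp4:1 pp5:1

yes yes yes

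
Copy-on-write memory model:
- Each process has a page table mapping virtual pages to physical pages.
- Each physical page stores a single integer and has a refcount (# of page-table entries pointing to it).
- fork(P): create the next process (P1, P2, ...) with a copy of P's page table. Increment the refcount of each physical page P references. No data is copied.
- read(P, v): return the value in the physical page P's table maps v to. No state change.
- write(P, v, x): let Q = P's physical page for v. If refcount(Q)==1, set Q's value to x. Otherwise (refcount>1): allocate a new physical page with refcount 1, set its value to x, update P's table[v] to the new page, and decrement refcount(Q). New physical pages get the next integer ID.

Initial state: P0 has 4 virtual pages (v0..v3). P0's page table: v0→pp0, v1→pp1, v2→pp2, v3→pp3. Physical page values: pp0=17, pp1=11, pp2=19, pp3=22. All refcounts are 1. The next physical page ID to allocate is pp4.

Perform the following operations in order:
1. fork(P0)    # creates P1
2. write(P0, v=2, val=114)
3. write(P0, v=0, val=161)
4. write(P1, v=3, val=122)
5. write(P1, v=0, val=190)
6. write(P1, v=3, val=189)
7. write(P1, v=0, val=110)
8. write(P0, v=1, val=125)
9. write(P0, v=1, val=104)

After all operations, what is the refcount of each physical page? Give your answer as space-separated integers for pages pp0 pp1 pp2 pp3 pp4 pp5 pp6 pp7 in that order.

Op 1: fork(P0) -> P1. 4 ppages; refcounts: pp0:2 pp1:2 pp2:2 pp3:2
Op 2: write(P0, v2, 114). refcount(pp2)=2>1 -> COPY to pp4. 5 ppages; refcounts: pp0:2 pp1:2 pp2:1 pp3:2 pp4:1
Op 3: write(P0, v0, 161). refcount(pp0)=2>1 -> COPY to pp5. 6 ppages; refcounts: pp0:1 pp1:2 pp2:1 pp3:2 pp4:1 pp5:1
Op 4: write(P1, v3, 122). refcount(pp3)=2>1 -> COPY to pp6. 7 ppages; refcounts: pp0:1 pp1:2 pp2:1 pp3:1 pp4:1 pp5:1 pp6:1
Op 5: write(P1, v0, 190). refcount(pp0)=1 -> write in place. 7 ppages; refcounts: pp0:1 pp1:2 pp2:1 pp3:1 pp4:1 pp5:1 pp6:1
Op 6: write(P1, v3, 189). refcount(pp6)=1 -> write in place. 7 ppages; refcounts: pp0:1 pp1:2 pp2:1 pp3:1 pp4:1 pp5:1 pp6:1
Op 7: write(P1, v0, 110). refcount(pp0)=1 -> write in place. 7 ppages; refcounts: pp0:1 pp1:2 pp2:1 pp3:1 pp4:1 pp5:1 pp6:1
Op 8: write(P0, v1, 125). refcount(pp1)=2>1 -> COPY to pp7. 8 ppages; refcounts: pp0:1 pp1:1 pp2:1 pp3:1 pp4:1 pp5:1 pp6:1 pp7:1
Op 9: write(P0, v1, 104). refcount(pp7)=1 -> write in place. 8 ppages; refcounts: pp0:1 pp1:1 pp2:1 pp3:1 pp4:1 pp5:1 pp6:1 pp7:1

Answer: 1 1 1 1 1 1 1 1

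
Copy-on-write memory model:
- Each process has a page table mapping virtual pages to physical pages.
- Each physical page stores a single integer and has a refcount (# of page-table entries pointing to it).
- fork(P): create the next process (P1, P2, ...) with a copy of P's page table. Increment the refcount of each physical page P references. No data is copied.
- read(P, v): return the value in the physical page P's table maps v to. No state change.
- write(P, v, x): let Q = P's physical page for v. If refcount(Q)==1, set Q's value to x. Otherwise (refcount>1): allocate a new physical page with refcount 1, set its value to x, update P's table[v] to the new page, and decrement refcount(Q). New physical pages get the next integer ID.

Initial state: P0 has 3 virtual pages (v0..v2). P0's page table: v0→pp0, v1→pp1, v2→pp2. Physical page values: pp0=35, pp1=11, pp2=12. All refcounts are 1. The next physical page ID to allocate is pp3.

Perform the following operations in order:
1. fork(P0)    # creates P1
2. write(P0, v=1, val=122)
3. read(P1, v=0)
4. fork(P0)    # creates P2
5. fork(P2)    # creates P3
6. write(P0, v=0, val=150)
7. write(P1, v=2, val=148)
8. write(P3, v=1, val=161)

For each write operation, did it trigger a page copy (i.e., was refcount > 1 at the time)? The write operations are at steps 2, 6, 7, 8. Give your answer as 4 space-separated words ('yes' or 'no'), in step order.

Op 1: fork(P0) -> P1. 3 ppages; refcounts: pp0:2 pp1:2 pp2:2
Op 2: write(P0, v1, 122). refcount(pp1)=2>1 -> COPY to pp3. 4 ppages; refcounts: pp0:2 pp1:1 pp2:2 pp3:1
Op 3: read(P1, v0) -> 35. No state change.
Op 4: fork(P0) -> P2. 4 ppages; refcounts: pp0:3 pp1:1 pp2:3 pp3:2
Op 5: fork(P2) -> P3. 4 ppages; refcounts: pp0:4 pp1:1 pp2:4 pp3:3
Op 6: write(P0, v0, 150). refcount(pp0)=4>1 -> COPY to pp4. 5 ppages; refcounts: pp0:3 pp1:1 pp2:4 pp3:3 pp4:1
Op 7: write(P1, v2, 148). refcount(pp2)=4>1 -> COPY to pp5. 6 ppages; refcounts: pp0:3 pp1:1 pp2:3 pp3:3 pp4:1 pp5:1
Op 8: write(P3, v1, 161). refcount(pp3)=3>1 -> COPY to pp6. 7 ppages; refcounts: pp0:3 pp1:1 pp2:3 pp3:2 pp4:1 pp5:1 pp6:1

yes yes yes yes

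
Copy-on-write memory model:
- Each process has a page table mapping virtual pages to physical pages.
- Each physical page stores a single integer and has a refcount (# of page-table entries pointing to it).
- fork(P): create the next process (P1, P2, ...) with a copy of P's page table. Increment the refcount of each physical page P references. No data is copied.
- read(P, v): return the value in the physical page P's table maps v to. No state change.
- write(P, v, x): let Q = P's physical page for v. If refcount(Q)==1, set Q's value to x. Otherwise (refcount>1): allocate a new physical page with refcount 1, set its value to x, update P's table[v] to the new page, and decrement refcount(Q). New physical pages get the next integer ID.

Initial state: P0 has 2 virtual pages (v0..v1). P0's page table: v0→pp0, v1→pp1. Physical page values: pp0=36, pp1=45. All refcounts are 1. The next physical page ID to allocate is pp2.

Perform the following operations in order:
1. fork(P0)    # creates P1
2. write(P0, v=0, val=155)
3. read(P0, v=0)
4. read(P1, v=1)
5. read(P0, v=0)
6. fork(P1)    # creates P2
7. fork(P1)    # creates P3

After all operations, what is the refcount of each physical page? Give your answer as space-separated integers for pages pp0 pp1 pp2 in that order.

Answer: 3 4 1

Derivation:
Op 1: fork(P0) -> P1. 2 ppages; refcounts: pp0:2 pp1:2
Op 2: write(P0, v0, 155). refcount(pp0)=2>1 -> COPY to pp2. 3 ppages; refcounts: pp0:1 pp1:2 pp2:1
Op 3: read(P0, v0) -> 155. No state change.
Op 4: read(P1, v1) -> 45. No state change.
Op 5: read(P0, v0) -> 155. No state change.
Op 6: fork(P1) -> P2. 3 ppages; refcounts: pp0:2 pp1:3 pp2:1
Op 7: fork(P1) -> P3. 3 ppages; refcounts: pp0:3 pp1:4 pp2:1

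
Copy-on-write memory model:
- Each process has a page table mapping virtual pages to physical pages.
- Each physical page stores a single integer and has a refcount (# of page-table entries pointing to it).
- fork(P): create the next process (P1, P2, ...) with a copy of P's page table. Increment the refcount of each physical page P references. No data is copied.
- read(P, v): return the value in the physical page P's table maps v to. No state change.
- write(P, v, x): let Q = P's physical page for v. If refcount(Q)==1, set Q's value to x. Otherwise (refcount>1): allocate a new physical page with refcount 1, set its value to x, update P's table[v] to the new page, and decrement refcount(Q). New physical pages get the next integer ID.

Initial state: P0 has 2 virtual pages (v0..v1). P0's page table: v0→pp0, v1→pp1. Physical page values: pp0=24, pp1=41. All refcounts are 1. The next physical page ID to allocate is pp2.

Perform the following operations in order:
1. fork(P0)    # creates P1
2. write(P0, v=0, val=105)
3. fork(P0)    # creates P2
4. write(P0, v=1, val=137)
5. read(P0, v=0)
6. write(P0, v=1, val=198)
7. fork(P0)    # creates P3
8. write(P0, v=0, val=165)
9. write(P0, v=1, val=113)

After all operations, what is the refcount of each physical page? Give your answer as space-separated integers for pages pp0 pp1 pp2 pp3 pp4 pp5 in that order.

Op 1: fork(P0) -> P1. 2 ppages; refcounts: pp0:2 pp1:2
Op 2: write(P0, v0, 105). refcount(pp0)=2>1 -> COPY to pp2. 3 ppages; refcounts: pp0:1 pp1:2 pp2:1
Op 3: fork(P0) -> P2. 3 ppages; refcounts: pp0:1 pp1:3 pp2:2
Op 4: write(P0, v1, 137). refcount(pp1)=3>1 -> COPY to pp3. 4 ppages; refcounts: pp0:1 pp1:2 pp2:2 pp3:1
Op 5: read(P0, v0) -> 105. No state change.
Op 6: write(P0, v1, 198). refcount(pp3)=1 -> write in place. 4 ppages; refcounts: pp0:1 pp1:2 pp2:2 pp3:1
Op 7: fork(P0) -> P3. 4 ppages; refcounts: pp0:1 pp1:2 pp2:3 pp3:2
Op 8: write(P0, v0, 165). refcount(pp2)=3>1 -> COPY to pp4. 5 ppages; refcounts: pp0:1 pp1:2 pp2:2 pp3:2 pp4:1
Op 9: write(P0, v1, 113). refcount(pp3)=2>1 -> COPY to pp5. 6 ppages; refcounts: pp0:1 pp1:2 pp2:2 pp3:1 pp4:1 pp5:1

Answer: 1 2 2 1 1 1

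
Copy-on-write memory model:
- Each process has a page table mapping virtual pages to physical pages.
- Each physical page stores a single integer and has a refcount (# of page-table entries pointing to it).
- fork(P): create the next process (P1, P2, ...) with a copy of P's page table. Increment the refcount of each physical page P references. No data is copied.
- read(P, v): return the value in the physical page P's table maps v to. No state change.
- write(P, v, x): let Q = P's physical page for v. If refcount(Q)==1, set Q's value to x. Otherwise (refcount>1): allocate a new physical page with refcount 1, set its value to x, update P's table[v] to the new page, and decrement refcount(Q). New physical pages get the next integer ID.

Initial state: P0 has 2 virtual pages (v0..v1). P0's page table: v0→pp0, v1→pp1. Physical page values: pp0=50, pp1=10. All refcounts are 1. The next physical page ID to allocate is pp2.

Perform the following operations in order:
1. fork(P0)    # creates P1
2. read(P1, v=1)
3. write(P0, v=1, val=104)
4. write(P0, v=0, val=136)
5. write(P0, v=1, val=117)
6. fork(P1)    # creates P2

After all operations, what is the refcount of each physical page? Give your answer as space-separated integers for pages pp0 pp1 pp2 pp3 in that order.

Op 1: fork(P0) -> P1. 2 ppages; refcounts: pp0:2 pp1:2
Op 2: read(P1, v1) -> 10. No state change.
Op 3: write(P0, v1, 104). refcount(pp1)=2>1 -> COPY to pp2. 3 ppages; refcounts: pp0:2 pp1:1 pp2:1
Op 4: write(P0, v0, 136). refcount(pp0)=2>1 -> COPY to pp3. 4 ppages; refcounts: pp0:1 pp1:1 pp2:1 pp3:1
Op 5: write(P0, v1, 117). refcount(pp2)=1 -> write in place. 4 ppages; refcounts: pp0:1 pp1:1 pp2:1 pp3:1
Op 6: fork(P1) -> P2. 4 ppages; refcounts: pp0:2 pp1:2 pp2:1 pp3:1

Answer: 2 2 1 1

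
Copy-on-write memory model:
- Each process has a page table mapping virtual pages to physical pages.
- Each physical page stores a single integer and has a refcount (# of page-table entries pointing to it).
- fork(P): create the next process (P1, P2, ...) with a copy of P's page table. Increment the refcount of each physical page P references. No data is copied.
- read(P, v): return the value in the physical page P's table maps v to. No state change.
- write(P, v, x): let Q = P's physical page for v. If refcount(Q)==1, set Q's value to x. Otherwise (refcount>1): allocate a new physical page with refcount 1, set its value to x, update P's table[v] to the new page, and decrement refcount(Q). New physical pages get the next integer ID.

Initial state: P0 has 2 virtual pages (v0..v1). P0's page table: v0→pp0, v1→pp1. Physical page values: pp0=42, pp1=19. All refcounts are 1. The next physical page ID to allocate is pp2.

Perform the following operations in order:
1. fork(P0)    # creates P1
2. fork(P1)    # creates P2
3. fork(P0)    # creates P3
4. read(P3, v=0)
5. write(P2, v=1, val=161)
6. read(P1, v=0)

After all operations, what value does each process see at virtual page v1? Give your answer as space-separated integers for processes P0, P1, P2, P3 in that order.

Op 1: fork(P0) -> P1. 2 ppages; refcounts: pp0:2 pp1:2
Op 2: fork(P1) -> P2. 2 ppages; refcounts: pp0:3 pp1:3
Op 3: fork(P0) -> P3. 2 ppages; refcounts: pp0:4 pp1:4
Op 4: read(P3, v0) -> 42. No state change.
Op 5: write(P2, v1, 161). refcount(pp1)=4>1 -> COPY to pp2. 3 ppages; refcounts: pp0:4 pp1:3 pp2:1
Op 6: read(P1, v0) -> 42. No state change.
P0: v1 -> pp1 = 19
P1: v1 -> pp1 = 19
P2: v1 -> pp2 = 161
P3: v1 -> pp1 = 19

Answer: 19 19 161 19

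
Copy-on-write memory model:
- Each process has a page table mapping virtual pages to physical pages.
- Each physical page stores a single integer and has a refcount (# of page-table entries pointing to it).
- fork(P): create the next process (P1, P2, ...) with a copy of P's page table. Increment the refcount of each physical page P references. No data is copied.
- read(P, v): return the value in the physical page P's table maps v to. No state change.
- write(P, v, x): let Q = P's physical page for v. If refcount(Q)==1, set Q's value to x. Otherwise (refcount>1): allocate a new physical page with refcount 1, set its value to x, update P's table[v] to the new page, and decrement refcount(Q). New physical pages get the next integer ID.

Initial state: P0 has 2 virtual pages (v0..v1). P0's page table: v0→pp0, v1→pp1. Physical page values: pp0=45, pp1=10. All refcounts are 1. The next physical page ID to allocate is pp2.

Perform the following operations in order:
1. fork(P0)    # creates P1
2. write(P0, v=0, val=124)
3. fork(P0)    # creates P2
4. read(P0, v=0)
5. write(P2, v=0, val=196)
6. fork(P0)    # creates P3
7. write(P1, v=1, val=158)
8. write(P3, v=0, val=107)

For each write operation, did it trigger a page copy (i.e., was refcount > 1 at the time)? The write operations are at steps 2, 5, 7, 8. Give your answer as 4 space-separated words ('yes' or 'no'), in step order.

Op 1: fork(P0) -> P1. 2 ppages; refcounts: pp0:2 pp1:2
Op 2: write(P0, v0, 124). refcount(pp0)=2>1 -> COPY to pp2. 3 ppages; refcounts: pp0:1 pp1:2 pp2:1
Op 3: fork(P0) -> P2. 3 ppages; refcounts: pp0:1 pp1:3 pp2:2
Op 4: read(P0, v0) -> 124. No state change.
Op 5: write(P2, v0, 196). refcount(pp2)=2>1 -> COPY to pp3. 4 ppages; refcounts: pp0:1 pp1:3 pp2:1 pp3:1
Op 6: fork(P0) -> P3. 4 ppages; refcounts: pp0:1 pp1:4 pp2:2 pp3:1
Op 7: write(P1, v1, 158). refcount(pp1)=4>1 -> COPY to pp4. 5 ppages; refcounts: pp0:1 pp1:3 pp2:2 pp3:1 pp4:1
Op 8: write(P3, v0, 107). refcount(pp2)=2>1 -> COPY to pp5. 6 ppages; refcounts: pp0:1 pp1:3 pp2:1 pp3:1 pp4:1 pp5:1

yes yes yes yes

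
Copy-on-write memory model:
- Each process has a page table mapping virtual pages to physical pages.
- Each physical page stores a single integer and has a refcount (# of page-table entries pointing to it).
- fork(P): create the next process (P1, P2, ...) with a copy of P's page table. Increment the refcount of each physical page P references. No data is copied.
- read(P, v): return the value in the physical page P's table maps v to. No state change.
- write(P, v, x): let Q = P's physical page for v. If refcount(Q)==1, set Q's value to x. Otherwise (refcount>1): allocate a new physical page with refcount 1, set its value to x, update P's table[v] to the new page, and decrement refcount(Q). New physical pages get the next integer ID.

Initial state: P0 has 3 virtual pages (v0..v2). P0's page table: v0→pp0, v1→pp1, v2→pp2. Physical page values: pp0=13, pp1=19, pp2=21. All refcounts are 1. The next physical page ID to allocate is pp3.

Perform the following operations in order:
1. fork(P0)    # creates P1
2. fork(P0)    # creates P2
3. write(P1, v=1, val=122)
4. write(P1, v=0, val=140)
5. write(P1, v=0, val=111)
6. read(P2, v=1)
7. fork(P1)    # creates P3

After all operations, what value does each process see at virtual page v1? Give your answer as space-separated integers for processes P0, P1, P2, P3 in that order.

Op 1: fork(P0) -> P1. 3 ppages; refcounts: pp0:2 pp1:2 pp2:2
Op 2: fork(P0) -> P2. 3 ppages; refcounts: pp0:3 pp1:3 pp2:3
Op 3: write(P1, v1, 122). refcount(pp1)=3>1 -> COPY to pp3. 4 ppages; refcounts: pp0:3 pp1:2 pp2:3 pp3:1
Op 4: write(P1, v0, 140). refcount(pp0)=3>1 -> COPY to pp4. 5 ppages; refcounts: pp0:2 pp1:2 pp2:3 pp3:1 pp4:1
Op 5: write(P1, v0, 111). refcount(pp4)=1 -> write in place. 5 ppages; refcounts: pp0:2 pp1:2 pp2:3 pp3:1 pp4:1
Op 6: read(P2, v1) -> 19. No state change.
Op 7: fork(P1) -> P3. 5 ppages; refcounts: pp0:2 pp1:2 pp2:4 pp3:2 pp4:2
P0: v1 -> pp1 = 19
P1: v1 -> pp3 = 122
P2: v1 -> pp1 = 19
P3: v1 -> pp3 = 122

Answer: 19 122 19 122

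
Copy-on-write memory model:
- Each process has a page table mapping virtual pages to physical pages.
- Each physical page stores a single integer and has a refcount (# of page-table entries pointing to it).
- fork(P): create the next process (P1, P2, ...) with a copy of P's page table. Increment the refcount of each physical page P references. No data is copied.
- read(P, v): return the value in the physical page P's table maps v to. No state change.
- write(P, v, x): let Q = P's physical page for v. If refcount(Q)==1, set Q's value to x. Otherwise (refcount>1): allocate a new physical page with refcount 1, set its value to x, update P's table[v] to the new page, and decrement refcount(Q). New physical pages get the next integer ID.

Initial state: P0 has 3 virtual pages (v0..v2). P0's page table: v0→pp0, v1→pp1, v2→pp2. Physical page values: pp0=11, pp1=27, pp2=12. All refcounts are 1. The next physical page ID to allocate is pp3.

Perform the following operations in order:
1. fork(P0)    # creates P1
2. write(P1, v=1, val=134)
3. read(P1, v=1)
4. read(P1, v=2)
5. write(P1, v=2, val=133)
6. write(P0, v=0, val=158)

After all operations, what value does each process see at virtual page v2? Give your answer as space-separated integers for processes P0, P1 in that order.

Op 1: fork(P0) -> P1. 3 ppages; refcounts: pp0:2 pp1:2 pp2:2
Op 2: write(P1, v1, 134). refcount(pp1)=2>1 -> COPY to pp3. 4 ppages; refcounts: pp0:2 pp1:1 pp2:2 pp3:1
Op 3: read(P1, v1) -> 134. No state change.
Op 4: read(P1, v2) -> 12. No state change.
Op 5: write(P1, v2, 133). refcount(pp2)=2>1 -> COPY to pp4. 5 ppages; refcounts: pp0:2 pp1:1 pp2:1 pp3:1 pp4:1
Op 6: write(P0, v0, 158). refcount(pp0)=2>1 -> COPY to pp5. 6 ppages; refcounts: pp0:1 pp1:1 pp2:1 pp3:1 pp4:1 pp5:1
P0: v2 -> pp2 = 12
P1: v2 -> pp4 = 133

Answer: 12 133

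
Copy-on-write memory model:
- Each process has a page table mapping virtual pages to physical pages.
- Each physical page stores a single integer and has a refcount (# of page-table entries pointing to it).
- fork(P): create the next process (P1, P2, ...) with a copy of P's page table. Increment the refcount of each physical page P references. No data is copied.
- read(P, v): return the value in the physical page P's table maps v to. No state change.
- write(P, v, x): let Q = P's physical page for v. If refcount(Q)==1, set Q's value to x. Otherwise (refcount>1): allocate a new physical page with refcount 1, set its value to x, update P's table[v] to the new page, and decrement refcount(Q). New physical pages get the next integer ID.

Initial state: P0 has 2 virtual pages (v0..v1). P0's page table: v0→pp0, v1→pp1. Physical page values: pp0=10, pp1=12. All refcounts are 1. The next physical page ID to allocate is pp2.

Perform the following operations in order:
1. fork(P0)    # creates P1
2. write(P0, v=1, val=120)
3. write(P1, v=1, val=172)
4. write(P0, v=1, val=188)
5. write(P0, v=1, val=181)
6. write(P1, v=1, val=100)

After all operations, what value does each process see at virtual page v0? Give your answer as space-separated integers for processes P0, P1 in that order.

Answer: 10 10

Derivation:
Op 1: fork(P0) -> P1. 2 ppages; refcounts: pp0:2 pp1:2
Op 2: write(P0, v1, 120). refcount(pp1)=2>1 -> COPY to pp2. 3 ppages; refcounts: pp0:2 pp1:1 pp2:1
Op 3: write(P1, v1, 172). refcount(pp1)=1 -> write in place. 3 ppages; refcounts: pp0:2 pp1:1 pp2:1
Op 4: write(P0, v1, 188). refcount(pp2)=1 -> write in place. 3 ppages; refcounts: pp0:2 pp1:1 pp2:1
Op 5: write(P0, v1, 181). refcount(pp2)=1 -> write in place. 3 ppages; refcounts: pp0:2 pp1:1 pp2:1
Op 6: write(P1, v1, 100). refcount(pp1)=1 -> write in place. 3 ppages; refcounts: pp0:2 pp1:1 pp2:1
P0: v0 -> pp0 = 10
P1: v0 -> pp0 = 10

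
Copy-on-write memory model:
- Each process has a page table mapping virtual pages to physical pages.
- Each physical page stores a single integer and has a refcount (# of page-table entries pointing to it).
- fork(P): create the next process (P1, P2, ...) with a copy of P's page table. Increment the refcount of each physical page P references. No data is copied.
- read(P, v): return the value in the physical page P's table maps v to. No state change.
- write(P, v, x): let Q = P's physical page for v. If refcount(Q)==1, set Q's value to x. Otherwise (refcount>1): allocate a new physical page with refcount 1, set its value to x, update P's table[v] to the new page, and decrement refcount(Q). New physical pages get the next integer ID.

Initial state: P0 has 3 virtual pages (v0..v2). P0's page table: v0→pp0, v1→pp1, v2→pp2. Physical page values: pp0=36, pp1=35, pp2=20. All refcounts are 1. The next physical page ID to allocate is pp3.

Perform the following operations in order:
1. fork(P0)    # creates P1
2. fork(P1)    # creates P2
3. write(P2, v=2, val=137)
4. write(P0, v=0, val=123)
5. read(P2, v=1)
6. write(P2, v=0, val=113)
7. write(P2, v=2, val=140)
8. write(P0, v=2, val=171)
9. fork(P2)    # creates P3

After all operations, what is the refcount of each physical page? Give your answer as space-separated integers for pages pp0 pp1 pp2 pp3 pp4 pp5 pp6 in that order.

Answer: 1 4 1 2 1 2 1

Derivation:
Op 1: fork(P0) -> P1. 3 ppages; refcounts: pp0:2 pp1:2 pp2:2
Op 2: fork(P1) -> P2. 3 ppages; refcounts: pp0:3 pp1:3 pp2:3
Op 3: write(P2, v2, 137). refcount(pp2)=3>1 -> COPY to pp3. 4 ppages; refcounts: pp0:3 pp1:3 pp2:2 pp3:1
Op 4: write(P0, v0, 123). refcount(pp0)=3>1 -> COPY to pp4. 5 ppages; refcounts: pp0:2 pp1:3 pp2:2 pp3:1 pp4:1
Op 5: read(P2, v1) -> 35. No state change.
Op 6: write(P2, v0, 113). refcount(pp0)=2>1 -> COPY to pp5. 6 ppages; refcounts: pp0:1 pp1:3 pp2:2 pp3:1 pp4:1 pp5:1
Op 7: write(P2, v2, 140). refcount(pp3)=1 -> write in place. 6 ppages; refcounts: pp0:1 pp1:3 pp2:2 pp3:1 pp4:1 pp5:1
Op 8: write(P0, v2, 171). refcount(pp2)=2>1 -> COPY to pp6. 7 ppages; refcounts: pp0:1 pp1:3 pp2:1 pp3:1 pp4:1 pp5:1 pp6:1
Op 9: fork(P2) -> P3. 7 ppages; refcounts: pp0:1 pp1:4 pp2:1 pp3:2 pp4:1 pp5:2 pp6:1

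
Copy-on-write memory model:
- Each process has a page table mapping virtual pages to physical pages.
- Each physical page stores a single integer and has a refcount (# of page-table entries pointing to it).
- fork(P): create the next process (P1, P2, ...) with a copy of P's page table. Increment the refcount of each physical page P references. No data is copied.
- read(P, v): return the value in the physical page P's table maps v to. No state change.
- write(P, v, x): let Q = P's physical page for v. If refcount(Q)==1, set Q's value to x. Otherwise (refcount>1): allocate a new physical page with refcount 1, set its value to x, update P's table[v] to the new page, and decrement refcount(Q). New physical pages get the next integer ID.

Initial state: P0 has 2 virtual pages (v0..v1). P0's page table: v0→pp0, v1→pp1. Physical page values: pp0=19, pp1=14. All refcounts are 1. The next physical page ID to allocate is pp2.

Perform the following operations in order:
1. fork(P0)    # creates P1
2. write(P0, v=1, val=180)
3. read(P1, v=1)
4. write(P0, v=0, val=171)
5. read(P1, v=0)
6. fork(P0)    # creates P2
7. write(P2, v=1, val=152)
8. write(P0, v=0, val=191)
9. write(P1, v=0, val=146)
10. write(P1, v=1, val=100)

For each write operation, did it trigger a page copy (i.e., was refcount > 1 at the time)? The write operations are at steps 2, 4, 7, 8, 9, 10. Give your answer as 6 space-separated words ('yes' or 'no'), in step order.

Op 1: fork(P0) -> P1. 2 ppages; refcounts: pp0:2 pp1:2
Op 2: write(P0, v1, 180). refcount(pp1)=2>1 -> COPY to pp2. 3 ppages; refcounts: pp0:2 pp1:1 pp2:1
Op 3: read(P1, v1) -> 14. No state change.
Op 4: write(P0, v0, 171). refcount(pp0)=2>1 -> COPY to pp3. 4 ppages; refcounts: pp0:1 pp1:1 pp2:1 pp3:1
Op 5: read(P1, v0) -> 19. No state change.
Op 6: fork(P0) -> P2. 4 ppages; refcounts: pp0:1 pp1:1 pp2:2 pp3:2
Op 7: write(P2, v1, 152). refcount(pp2)=2>1 -> COPY to pp4. 5 ppages; refcounts: pp0:1 pp1:1 pp2:1 pp3:2 pp4:1
Op 8: write(P0, v0, 191). refcount(pp3)=2>1 -> COPY to pp5. 6 ppages; refcounts: pp0:1 pp1:1 pp2:1 pp3:1 pp4:1 pp5:1
Op 9: write(P1, v0, 146). refcount(pp0)=1 -> write in place. 6 ppages; refcounts: pp0:1 pp1:1 pp2:1 pp3:1 pp4:1 pp5:1
Op 10: write(P1, v1, 100). refcount(pp1)=1 -> write in place. 6 ppages; refcounts: pp0:1 pp1:1 pp2:1 pp3:1 pp4:1 pp5:1

yes yes yes yes no no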